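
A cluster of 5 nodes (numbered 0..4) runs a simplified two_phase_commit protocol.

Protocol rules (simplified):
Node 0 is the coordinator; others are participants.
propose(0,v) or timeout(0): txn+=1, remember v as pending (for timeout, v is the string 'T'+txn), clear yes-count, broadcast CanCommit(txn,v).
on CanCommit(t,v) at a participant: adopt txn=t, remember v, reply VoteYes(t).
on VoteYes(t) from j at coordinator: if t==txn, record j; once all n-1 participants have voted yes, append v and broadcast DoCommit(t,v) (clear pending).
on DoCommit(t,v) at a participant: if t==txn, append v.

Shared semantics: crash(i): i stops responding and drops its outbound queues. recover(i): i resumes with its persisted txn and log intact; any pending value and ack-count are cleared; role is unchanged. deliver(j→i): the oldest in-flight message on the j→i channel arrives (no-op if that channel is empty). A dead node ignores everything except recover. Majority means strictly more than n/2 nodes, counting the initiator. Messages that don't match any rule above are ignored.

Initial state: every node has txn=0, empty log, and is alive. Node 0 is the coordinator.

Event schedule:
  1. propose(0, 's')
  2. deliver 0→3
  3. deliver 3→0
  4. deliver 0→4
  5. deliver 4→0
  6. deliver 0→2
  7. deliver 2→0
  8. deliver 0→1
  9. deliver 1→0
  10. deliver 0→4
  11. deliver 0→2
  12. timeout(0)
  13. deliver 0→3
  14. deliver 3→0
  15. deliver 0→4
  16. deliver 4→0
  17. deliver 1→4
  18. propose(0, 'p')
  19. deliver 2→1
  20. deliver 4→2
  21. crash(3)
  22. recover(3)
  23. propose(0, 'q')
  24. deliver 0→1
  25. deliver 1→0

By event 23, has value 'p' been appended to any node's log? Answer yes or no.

no

[1] propose(0,'s') → N0(coor t1 [-])
[2] deliver 0→3 → N3(part t1 [-])
[3] deliver 3→0 → ∅
[4] deliver 0→4 → N4(part t1 [-])
[5] deliver 4→0 → ∅
[6] deliver 0→2 → N2(part t1 [-])
[7] deliver 2→0 → ∅
[8] deliver 0→1 → N1(part t1 [-])
[9] deliver 1→0 → N0(coor t1 [s])
[10] deliver 0→4 → N4(part t1 [s])
[11] deliver 0→2 → N2(part t1 [s])
[12] timeout(0) → N0(coor t2 [s])
[13] deliver 0→3 → N3(part t1 [s])
[14] deliver 3→0 → ∅
[15] deliver 0→4 → N4(part t2 [s])
[16] deliver 4→0 → ∅
[17] deliver 1→4 → ∅
[18] propose(0,'p') → N0(coor t3 [s])
[19] deliver 2→1 → ∅
[20] deliver 4→2 → ∅
[21] crash(3) → N3(✗part t1 [s])
[22] recover(3) → N3(part t1 [s])
[23] propose(0,'q') → N0(coor t4 [s])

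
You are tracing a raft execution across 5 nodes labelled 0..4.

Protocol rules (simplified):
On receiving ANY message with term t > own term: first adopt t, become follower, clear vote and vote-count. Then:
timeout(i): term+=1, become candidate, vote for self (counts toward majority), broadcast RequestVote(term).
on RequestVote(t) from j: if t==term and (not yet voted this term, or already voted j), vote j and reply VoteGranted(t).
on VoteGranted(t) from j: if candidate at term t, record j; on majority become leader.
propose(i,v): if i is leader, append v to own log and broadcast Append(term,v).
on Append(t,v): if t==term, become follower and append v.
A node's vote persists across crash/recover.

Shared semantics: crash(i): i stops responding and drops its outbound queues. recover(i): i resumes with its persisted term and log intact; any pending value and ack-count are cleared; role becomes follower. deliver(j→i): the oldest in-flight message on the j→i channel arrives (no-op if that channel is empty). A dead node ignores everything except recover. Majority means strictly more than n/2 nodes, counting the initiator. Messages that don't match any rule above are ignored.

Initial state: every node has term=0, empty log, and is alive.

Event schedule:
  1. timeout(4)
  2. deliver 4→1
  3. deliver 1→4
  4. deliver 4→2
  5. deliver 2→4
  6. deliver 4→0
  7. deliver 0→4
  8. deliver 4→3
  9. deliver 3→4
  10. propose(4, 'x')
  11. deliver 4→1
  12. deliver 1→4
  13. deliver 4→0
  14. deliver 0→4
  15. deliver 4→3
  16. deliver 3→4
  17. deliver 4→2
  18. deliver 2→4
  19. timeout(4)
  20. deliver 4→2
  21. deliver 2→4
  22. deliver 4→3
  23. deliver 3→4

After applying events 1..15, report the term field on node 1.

1

[1] timeout(4) → N4(cand t1 [-])
[2] deliver 4→1 → N1(foll t1 [-])
[3] deliver 1→4 → ∅
[4] deliver 4→2 → N2(foll t1 [-])
[5] deliver 2→4 → N4(lead t1 [-])
[6] deliver 4→0 → N0(foll t1 [-])
[7] deliver 0→4 → ∅
[8] deliver 4→3 → N3(foll t1 [-])
[9] deliver 3→4 → ∅
[10] propose(4,'x') → N4(lead t1 [x])
[11] deliver 4→1 → N1(foll t1 [x])
[12] deliver 1→4 → ∅
[13] deliver 4→0 → N0(foll t1 [x])
[14] deliver 0→4 → ∅
[15] deliver 4→3 → N3(foll t1 [x])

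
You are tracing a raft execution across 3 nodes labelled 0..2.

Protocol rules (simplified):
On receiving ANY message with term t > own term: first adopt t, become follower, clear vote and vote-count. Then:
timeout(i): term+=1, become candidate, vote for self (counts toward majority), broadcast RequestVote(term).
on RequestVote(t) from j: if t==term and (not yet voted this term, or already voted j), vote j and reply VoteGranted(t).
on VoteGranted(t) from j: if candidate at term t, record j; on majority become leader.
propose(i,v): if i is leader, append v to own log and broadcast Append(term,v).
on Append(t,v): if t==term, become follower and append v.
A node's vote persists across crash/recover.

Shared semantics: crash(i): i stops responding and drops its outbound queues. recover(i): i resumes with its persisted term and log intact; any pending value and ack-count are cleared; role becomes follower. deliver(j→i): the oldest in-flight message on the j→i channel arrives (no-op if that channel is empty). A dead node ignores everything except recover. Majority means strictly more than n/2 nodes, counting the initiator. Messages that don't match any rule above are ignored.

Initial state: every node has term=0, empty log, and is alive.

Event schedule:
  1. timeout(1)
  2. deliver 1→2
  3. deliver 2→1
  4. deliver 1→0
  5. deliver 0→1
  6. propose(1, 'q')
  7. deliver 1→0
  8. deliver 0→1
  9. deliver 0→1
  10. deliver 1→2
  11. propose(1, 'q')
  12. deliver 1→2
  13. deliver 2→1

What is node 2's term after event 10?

1

e1 timeout(1): 1[cand,t=1,-]
e2 deliver 1→2: 2[foll,t=1,-]
e3 deliver 2→1: 1[lead,t=1,-]
e4 deliver 1→0: 0[foll,t=1,-]
e5 deliver 0→1: ·
e6 propose(1,'q'): 1[lead,t=1,q]
e7 deliver 1→0: 0[foll,t=1,q]
e8 deliver 0→1: ·
e9 deliver 0→1: ·
e10 deliver 1→2: 2[foll,t=1,q]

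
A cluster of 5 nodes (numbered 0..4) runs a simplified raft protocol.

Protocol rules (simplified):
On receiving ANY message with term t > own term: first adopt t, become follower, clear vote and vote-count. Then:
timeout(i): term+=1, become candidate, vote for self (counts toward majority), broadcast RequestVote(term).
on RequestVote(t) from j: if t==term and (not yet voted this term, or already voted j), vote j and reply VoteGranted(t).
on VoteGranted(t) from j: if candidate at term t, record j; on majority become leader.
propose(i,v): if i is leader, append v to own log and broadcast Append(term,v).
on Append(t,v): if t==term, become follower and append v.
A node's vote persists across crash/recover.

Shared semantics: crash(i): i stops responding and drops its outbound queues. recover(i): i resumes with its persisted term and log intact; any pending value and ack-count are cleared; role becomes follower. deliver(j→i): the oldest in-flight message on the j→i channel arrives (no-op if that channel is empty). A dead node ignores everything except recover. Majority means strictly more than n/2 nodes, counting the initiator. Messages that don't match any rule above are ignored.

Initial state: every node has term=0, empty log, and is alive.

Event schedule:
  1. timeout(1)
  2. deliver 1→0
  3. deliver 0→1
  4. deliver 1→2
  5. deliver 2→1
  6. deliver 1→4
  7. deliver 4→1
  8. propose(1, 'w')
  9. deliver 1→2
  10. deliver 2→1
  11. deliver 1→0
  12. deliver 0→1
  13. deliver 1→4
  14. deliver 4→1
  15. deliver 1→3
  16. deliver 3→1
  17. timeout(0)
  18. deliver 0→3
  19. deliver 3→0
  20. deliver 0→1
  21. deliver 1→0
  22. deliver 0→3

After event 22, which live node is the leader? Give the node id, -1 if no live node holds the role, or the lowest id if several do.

after 1 — timeout(1): n1:cand/t1/[-]
after 2 — deliver 1→0: n0:foll/t1/[-]
after 3 — deliver 0→1: ·
after 4 — deliver 1→2: n2:foll/t1/[-]
after 5 — deliver 2→1: n1:lead/t1/[-]
after 6 — deliver 1→4: n4:foll/t1/[-]
after 7 — deliver 4→1: ·
after 8 — propose(1,'w'): n1:lead/t1/[w]
after 9 — deliver 1→2: n2:foll/t1/[w]
after 10 — deliver 2→1: ·
after 11 — deliver 1→0: n0:foll/t1/[w]
after 12 — deliver 0→1: ·
after 13 — deliver 1→4: n4:foll/t1/[w]
after 14 — deliver 4→1: ·
after 15 — deliver 1→3: n3:foll/t1/[-]
after 16 — deliver 3→1: ·
after 17 — timeout(0): n0:cand/t2/[w]
after 18 — deliver 0→3: n3:foll/t2/[-]
after 19 — deliver 3→0: ·
after 20 — deliver 0→1: n1:foll/t2/[w]
after 21 — deliver 1→0: n0:lead/t2/[w]
after 22 — deliver 0→3: ·

0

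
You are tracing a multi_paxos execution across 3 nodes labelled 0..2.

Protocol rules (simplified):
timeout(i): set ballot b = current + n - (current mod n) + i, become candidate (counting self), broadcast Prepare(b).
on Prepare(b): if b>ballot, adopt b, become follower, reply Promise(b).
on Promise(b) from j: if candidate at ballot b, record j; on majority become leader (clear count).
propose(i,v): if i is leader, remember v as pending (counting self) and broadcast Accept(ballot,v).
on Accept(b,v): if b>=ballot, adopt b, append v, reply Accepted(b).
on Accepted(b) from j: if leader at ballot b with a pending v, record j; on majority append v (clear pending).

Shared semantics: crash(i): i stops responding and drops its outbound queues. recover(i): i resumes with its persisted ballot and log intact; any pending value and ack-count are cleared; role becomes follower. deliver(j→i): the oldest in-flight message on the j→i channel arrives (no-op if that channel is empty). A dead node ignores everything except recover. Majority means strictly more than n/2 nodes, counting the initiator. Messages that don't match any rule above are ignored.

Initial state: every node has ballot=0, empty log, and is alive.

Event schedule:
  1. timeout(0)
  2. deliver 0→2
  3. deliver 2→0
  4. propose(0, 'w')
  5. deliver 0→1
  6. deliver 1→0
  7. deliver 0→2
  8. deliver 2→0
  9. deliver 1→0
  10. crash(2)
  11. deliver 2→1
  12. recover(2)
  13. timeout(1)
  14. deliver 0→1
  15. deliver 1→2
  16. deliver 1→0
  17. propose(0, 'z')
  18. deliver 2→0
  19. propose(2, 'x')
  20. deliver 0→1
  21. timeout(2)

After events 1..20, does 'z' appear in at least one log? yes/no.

1. timeout(0):  <0:cand b3 ->
2. deliver 0→2:  <2:foll b3 ->
3. deliver 2→0:  <0:lead b3 ->
4. propose(0,'w'):  nop
5. deliver 0→1:  <1:foll b3 ->
6. deliver 1→0:  nop
7. deliver 0→2:  <2:foll b3 w>
8. deliver 2→0:  <0:lead b3 w>
9. deliver 1→0:  nop
10. crash(2):  <2:✗foll b3 w>
11. deliver 2→1:  nop
12. recover(2):  <2:foll b3 w>
13. timeout(1):  <1:cand b7 ->
14. deliver 0→1:  nop
15. deliver 1→2:  <2:foll b7 w>
16. deliver 1→0:  <0:foll b7 w>
17. propose(0,'z'):  nop
18. deliver 2→0:  nop
19. propose(2,'x'):  nop
20. deliver 0→1:  <1:lead b7 ->

no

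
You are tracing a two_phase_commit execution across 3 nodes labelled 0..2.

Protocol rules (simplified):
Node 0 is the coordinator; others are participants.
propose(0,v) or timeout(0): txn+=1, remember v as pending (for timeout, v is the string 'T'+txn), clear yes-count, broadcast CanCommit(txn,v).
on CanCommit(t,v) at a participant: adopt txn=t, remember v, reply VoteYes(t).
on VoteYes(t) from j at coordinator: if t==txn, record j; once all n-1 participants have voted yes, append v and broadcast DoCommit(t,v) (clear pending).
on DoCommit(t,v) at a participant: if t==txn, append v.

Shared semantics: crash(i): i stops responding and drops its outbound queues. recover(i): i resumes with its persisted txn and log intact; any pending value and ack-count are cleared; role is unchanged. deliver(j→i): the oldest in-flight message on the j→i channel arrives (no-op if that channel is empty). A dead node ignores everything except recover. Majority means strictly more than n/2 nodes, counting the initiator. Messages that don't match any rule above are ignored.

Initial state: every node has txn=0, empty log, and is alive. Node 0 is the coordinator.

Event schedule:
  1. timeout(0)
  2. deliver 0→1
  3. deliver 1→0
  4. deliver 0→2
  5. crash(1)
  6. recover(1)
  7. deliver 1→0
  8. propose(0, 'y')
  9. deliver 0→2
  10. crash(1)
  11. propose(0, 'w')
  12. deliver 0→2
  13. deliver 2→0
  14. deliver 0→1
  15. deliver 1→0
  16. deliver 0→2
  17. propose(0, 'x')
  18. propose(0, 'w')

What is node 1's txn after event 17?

after 1 — timeout(0): n0:coor/t1/[-]
after 2 — deliver 0→1: n1:part/t1/[-]
after 3 — deliver 1→0: ·
after 4 — deliver 0→2: n2:part/t1/[-]
after 5 — crash(1): n1:✗part/t1/[-]
after 6 — recover(1): n1:part/t1/[-]
after 7 — deliver 1→0: ·
after 8 — propose(0,'y'): n0:coor/t2/[-]
after 9 — deliver 0→2: n2:part/t2/[-]
after 10 — crash(1): n1:✗part/t1/[-]
after 11 — propose(0,'w'): n0:coor/t3/[-]
after 12 — deliver 0→2: n2:part/t3/[-]
after 13 — deliver 2→0: ·
after 14 — deliver 0→1: ·
after 15 — deliver 1→0: ·
after 16 — deliver 0→2: ·
after 17 — propose(0,'x'): n0:coor/t4/[-]

1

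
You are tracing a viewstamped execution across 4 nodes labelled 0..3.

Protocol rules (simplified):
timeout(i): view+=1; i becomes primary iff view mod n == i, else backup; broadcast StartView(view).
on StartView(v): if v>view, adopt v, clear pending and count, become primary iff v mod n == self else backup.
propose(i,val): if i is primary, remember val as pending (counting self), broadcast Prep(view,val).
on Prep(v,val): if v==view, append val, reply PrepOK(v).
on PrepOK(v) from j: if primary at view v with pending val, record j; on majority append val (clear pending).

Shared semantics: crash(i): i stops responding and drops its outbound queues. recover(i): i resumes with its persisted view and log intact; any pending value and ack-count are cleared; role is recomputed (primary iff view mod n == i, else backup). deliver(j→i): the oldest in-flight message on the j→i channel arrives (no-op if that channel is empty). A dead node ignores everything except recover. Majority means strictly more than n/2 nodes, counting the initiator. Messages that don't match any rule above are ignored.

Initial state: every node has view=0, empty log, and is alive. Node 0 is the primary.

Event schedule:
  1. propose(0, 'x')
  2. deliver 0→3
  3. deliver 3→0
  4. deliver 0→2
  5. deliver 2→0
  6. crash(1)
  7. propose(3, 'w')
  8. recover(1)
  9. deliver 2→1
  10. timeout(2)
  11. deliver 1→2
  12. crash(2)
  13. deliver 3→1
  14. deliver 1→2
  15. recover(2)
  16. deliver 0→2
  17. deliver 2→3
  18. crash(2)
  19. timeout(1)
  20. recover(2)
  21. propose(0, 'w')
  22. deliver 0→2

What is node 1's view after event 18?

0

1. propose(0,'x'):  nop
2. deliver 0→3:  <3:back v0 x>
3. deliver 3→0:  nop
4. deliver 0→2:  <2:back v0 x>
5. deliver 2→0:  <0:prim v0 x>
6. crash(1):  <1:✗back v0 ->
7. propose(3,'w'):  nop
8. recover(1):  <1:back v0 ->
9. deliver 2→1:  nop
10. timeout(2):  <2:back v1 x>
11. deliver 1→2:  nop
12. crash(2):  <2:✗back v1 x>
13. deliver 3→1:  nop
14. deliver 1→2:  nop
15. recover(2):  <2:back v1 x>
16. deliver 0→2:  nop
17. deliver 2→3:  nop
18. crash(2):  <2:✗back v1 x>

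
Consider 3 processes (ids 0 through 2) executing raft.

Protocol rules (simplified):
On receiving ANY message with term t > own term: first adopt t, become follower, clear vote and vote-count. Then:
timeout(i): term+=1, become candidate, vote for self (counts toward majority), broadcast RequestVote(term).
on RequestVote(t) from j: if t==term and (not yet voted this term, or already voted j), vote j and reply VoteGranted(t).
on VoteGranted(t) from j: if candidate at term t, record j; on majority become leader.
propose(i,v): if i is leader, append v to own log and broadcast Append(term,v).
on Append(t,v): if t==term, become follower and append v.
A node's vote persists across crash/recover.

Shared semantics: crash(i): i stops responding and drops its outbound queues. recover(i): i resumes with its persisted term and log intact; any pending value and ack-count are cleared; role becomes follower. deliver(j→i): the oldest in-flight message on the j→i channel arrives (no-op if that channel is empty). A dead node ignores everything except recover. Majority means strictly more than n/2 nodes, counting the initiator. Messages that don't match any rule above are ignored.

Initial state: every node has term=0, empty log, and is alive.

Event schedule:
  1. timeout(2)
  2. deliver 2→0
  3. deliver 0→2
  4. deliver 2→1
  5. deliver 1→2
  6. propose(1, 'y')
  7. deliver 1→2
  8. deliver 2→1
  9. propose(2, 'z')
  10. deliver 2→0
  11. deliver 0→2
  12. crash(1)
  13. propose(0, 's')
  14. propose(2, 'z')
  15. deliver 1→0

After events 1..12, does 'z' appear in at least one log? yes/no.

yes

[1] timeout(2) → N2(cand t1 [-])
[2] deliver 2→0 → N0(foll t1 [-])
[3] deliver 0→2 → N2(lead t1 [-])
[4] deliver 2→1 → N1(foll t1 [-])
[5] deliver 1→2 → ∅
[6] propose(1,'y') → ∅
[7] deliver 1→2 → ∅
[8] deliver 2→1 → ∅
[9] propose(2,'z') → N2(lead t1 [z])
[10] deliver 2→0 → N0(foll t1 [z])
[11] deliver 0→2 → ∅
[12] crash(1) → N1(✗foll t1 [-])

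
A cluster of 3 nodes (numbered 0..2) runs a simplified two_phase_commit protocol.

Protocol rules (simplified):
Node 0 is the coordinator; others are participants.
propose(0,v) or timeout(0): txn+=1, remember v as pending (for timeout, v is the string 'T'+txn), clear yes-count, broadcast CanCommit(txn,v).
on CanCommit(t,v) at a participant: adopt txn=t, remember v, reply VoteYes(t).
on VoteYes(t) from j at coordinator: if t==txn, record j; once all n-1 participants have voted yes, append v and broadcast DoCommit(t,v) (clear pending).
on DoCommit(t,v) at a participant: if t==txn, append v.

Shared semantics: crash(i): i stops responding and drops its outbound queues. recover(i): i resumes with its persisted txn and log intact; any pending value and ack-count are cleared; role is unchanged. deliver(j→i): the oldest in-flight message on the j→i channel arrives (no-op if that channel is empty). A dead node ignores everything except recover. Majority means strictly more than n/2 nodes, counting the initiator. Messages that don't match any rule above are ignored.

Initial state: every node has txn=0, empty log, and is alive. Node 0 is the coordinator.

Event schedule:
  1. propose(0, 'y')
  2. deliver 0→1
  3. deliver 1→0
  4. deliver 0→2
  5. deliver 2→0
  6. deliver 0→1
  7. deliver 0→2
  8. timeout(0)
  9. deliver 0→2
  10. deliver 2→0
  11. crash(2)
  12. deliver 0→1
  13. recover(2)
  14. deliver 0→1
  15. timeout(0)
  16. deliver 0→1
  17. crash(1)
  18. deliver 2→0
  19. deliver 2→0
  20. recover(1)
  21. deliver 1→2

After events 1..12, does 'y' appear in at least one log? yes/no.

step 1 propose(0,'y'): 0={coor,t=1,log=-}
step 2 deliver 0→1: 1={part,t=1,log=-}
step 3 deliver 1→0: —
step 4 deliver 0→2: 2={part,t=1,log=-}
step 5 deliver 2→0: 0={coor,t=1,log=y}
step 6 deliver 0→1: 1={part,t=1,log=y}
step 7 deliver 0→2: 2={part,t=1,log=y}
step 8 timeout(0): 0={coor,t=2,log=y}
step 9 deliver 0→2: 2={part,t=2,log=y}
step 10 deliver 2→0: —
step 11 crash(2): 2={✗part,t=2,log=y}
step 12 deliver 0→1: 1={part,t=2,log=y}

yes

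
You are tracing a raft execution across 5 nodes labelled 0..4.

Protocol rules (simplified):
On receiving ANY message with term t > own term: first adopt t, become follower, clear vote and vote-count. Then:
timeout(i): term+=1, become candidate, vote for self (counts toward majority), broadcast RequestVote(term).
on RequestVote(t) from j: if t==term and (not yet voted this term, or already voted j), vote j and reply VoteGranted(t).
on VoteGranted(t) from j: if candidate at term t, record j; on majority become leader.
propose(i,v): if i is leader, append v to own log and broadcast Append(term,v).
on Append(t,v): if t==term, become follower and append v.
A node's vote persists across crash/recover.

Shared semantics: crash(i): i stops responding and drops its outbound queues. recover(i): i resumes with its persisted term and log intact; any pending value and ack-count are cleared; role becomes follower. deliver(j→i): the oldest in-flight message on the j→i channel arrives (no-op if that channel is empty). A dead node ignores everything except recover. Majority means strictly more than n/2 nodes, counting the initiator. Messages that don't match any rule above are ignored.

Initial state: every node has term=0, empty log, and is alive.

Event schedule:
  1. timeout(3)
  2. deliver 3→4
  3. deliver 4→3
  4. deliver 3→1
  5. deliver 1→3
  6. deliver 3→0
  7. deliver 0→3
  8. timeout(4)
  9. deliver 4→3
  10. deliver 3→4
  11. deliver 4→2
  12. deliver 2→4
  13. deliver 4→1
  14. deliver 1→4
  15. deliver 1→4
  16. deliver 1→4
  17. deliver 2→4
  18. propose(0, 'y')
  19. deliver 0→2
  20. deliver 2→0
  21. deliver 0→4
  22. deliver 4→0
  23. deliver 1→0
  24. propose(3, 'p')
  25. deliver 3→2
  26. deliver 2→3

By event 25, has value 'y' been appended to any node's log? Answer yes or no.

no

1. timeout(3):  <3:cand t1 ->
2. deliver 3→4:  <4:foll t1 ->
3. deliver 4→3:  nop
4. deliver 3→1:  <1:foll t1 ->
5. deliver 1→3:  <3:lead t1 ->
6. deliver 3→0:  <0:foll t1 ->
7. deliver 0→3:  nop
8. timeout(4):  <4:cand t2 ->
9. deliver 4→3:  <3:foll t2 ->
10. deliver 3→4:  nop
11. deliver 4→2:  <2:foll t2 ->
12. deliver 2→4:  <4:lead t2 ->
13. deliver 4→1:  <1:foll t2 ->
14. deliver 1→4:  nop
15. deliver 1→4:  nop
16. deliver 1→4:  nop
17. deliver 2→4:  nop
18. propose(0,'y'):  nop
19. deliver 0→2:  nop
20. deliver 2→0:  nop
21. deliver 0→4:  nop
22. deliver 4→0:  <0:foll t2 ->
23. deliver 1→0:  nop
24. propose(3,'p'):  nop
25. deliver 3→2:  nop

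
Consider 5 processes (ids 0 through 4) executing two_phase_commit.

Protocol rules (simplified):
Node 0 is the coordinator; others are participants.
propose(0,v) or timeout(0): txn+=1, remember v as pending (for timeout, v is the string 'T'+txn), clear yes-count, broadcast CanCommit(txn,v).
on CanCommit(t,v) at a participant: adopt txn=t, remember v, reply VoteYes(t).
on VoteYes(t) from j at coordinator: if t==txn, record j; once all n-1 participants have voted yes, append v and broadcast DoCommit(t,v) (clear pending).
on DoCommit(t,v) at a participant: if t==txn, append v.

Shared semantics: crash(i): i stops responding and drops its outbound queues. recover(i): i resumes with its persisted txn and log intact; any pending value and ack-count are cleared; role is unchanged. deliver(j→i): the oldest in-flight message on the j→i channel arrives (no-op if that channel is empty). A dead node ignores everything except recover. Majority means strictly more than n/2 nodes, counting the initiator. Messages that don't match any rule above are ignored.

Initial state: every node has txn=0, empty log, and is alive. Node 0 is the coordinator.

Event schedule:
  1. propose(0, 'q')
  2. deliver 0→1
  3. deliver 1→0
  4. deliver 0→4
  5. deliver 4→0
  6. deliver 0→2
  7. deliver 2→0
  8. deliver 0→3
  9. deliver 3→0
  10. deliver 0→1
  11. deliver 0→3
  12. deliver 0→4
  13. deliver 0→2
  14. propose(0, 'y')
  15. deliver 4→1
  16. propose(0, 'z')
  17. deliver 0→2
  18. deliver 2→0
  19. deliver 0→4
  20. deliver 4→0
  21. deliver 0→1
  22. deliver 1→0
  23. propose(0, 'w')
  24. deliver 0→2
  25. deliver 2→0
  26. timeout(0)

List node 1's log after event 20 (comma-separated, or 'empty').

q

[1] propose(0,'q') → N0(coor t1 [-])
[2] deliver 0→1 → N1(part t1 [-])
[3] deliver 1→0 → ∅
[4] deliver 0→4 → N4(part t1 [-])
[5] deliver 4→0 → ∅
[6] deliver 0→2 → N2(part t1 [-])
[7] deliver 2→0 → ∅
[8] deliver 0→3 → N3(part t1 [-])
[9] deliver 3→0 → N0(coor t1 [q])
[10] deliver 0→1 → N1(part t1 [q])
[11] deliver 0→3 → N3(part t1 [q])
[12] deliver 0→4 → N4(part t1 [q])
[13] deliver 0→2 → N2(part t1 [q])
[14] propose(0,'y') → N0(coor t2 [q])
[15] deliver 4→1 → ∅
[16] propose(0,'z') → N0(coor t3 [q])
[17] deliver 0→2 → N2(part t2 [q])
[18] deliver 2→0 → ∅
[19] deliver 0→4 → N4(part t2 [q])
[20] deliver 4→0 → ∅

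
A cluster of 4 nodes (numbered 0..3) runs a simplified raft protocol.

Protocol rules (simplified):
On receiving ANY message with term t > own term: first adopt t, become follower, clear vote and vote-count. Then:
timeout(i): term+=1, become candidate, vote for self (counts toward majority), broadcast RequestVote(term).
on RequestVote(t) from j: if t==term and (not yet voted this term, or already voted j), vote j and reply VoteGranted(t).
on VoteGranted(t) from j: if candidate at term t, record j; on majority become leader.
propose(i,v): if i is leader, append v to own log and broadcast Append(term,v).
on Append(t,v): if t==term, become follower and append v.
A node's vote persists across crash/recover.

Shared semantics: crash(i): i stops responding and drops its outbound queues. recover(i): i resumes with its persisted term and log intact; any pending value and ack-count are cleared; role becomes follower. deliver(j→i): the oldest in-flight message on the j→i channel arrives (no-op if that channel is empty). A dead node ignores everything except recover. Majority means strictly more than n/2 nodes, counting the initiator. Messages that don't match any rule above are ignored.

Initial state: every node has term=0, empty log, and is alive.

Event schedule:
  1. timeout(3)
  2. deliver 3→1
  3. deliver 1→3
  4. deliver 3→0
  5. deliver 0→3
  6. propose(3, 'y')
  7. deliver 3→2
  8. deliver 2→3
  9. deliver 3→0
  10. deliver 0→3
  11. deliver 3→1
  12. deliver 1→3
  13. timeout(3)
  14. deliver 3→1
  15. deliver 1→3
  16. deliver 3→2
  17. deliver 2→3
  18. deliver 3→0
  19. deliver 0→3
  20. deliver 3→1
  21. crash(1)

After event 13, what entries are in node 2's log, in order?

[1] timeout(3) → N3(cand t1 [-])
[2] deliver 3→1 → N1(foll t1 [-])
[3] deliver 1→3 → ∅
[4] deliver 3→0 → N0(foll t1 [-])
[5] deliver 0→3 → N3(lead t1 [-])
[6] propose(3,'y') → N3(lead t1 [y])
[7] deliver 3→2 → N2(foll t1 [-])
[8] deliver 2→3 → ∅
[9] deliver 3→0 → N0(foll t1 [y])
[10] deliver 0→3 → ∅
[11] deliver 3→1 → N1(foll t1 [y])
[12] deliver 1→3 → ∅
[13] timeout(3) → N3(cand t2 [y])

empty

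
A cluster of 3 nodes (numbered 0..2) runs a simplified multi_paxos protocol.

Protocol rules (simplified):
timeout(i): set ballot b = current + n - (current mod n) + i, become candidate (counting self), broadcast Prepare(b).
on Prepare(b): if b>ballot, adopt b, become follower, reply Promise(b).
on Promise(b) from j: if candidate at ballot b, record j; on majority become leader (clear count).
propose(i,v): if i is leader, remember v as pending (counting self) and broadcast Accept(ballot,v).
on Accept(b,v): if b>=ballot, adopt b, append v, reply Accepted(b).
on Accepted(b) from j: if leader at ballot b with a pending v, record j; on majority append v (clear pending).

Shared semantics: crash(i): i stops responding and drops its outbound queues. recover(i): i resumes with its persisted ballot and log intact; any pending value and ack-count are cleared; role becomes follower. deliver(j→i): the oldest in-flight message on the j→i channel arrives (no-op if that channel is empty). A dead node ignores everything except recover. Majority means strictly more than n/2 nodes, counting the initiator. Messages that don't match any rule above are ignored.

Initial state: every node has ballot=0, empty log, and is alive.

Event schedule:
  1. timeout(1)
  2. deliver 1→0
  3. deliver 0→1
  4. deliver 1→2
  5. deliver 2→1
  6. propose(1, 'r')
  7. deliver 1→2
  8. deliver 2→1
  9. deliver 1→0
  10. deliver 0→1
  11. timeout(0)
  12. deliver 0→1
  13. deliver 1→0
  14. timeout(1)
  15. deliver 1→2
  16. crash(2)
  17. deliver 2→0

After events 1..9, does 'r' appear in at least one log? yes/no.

step 1 timeout(1): 1={cand,b=4,log=-}
step 2 deliver 1→0: 0={foll,b=4,log=-}
step 3 deliver 0→1: 1={lead,b=4,log=-}
step 4 deliver 1→2: 2={foll,b=4,log=-}
step 5 deliver 2→1: —
step 6 propose(1,'r'): —
step 7 deliver 1→2: 2={foll,b=4,log=r}
step 8 deliver 2→1: 1={lead,b=4,log=r}
step 9 deliver 1→0: 0={foll,b=4,log=r}

yes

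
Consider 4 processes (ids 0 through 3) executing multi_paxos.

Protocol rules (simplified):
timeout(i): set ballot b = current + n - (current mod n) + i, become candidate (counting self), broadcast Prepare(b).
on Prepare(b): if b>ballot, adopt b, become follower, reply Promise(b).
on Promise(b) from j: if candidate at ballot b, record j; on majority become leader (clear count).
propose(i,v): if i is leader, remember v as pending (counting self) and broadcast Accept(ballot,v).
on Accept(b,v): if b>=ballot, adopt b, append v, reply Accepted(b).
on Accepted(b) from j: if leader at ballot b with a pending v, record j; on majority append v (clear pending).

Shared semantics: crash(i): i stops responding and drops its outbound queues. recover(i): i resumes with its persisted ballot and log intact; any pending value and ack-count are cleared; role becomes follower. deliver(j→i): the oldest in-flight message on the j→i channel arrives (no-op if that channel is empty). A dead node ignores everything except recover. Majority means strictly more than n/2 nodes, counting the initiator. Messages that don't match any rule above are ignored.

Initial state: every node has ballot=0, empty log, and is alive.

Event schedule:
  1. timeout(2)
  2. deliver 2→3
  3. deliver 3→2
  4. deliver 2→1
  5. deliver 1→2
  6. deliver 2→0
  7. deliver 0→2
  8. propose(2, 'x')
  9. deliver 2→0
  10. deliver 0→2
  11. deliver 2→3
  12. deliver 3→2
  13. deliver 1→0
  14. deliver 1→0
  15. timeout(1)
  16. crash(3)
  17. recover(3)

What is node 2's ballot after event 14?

6

1. timeout(2):  <2:cand b6 ->
2. deliver 2→3:  <3:foll b6 ->
3. deliver 3→2:  nop
4. deliver 2→1:  <1:foll b6 ->
5. deliver 1→2:  <2:lead b6 ->
6. deliver 2→0:  <0:foll b6 ->
7. deliver 0→2:  nop
8. propose(2,'x'):  nop
9. deliver 2→0:  <0:foll b6 x>
10. deliver 0→2:  nop
11. deliver 2→3:  <3:foll b6 x>
12. deliver 3→2:  <2:lead b6 x>
13. deliver 1→0:  nop
14. deliver 1→0:  nop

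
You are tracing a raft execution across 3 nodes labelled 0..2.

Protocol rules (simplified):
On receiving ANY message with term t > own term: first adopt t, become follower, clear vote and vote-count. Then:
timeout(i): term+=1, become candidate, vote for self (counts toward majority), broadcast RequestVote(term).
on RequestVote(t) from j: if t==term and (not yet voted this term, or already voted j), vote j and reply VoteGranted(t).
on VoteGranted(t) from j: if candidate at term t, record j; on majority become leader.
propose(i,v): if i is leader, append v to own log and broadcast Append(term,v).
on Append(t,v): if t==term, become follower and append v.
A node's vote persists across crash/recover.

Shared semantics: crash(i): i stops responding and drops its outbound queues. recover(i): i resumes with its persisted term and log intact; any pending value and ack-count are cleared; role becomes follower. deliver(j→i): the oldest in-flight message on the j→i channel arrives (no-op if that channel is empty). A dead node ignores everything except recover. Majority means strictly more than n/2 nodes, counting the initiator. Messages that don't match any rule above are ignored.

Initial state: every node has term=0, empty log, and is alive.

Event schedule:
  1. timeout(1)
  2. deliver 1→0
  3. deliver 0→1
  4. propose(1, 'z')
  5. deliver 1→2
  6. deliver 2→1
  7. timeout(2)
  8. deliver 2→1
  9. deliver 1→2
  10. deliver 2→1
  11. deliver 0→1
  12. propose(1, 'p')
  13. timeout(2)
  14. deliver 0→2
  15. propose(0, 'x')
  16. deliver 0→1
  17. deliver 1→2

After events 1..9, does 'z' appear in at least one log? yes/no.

1. timeout(1):  <1:cand t1 ->
2. deliver 1→0:  <0:foll t1 ->
3. deliver 0→1:  <1:lead t1 ->
4. propose(1,'z'):  <1:lead t1 z>
5. deliver 1→2:  <2:foll t1 ->
6. deliver 2→1:  nop
7. timeout(2):  <2:cand t2 ->
8. deliver 2→1:  <1:foll t2 z>
9. deliver 1→2:  nop

yes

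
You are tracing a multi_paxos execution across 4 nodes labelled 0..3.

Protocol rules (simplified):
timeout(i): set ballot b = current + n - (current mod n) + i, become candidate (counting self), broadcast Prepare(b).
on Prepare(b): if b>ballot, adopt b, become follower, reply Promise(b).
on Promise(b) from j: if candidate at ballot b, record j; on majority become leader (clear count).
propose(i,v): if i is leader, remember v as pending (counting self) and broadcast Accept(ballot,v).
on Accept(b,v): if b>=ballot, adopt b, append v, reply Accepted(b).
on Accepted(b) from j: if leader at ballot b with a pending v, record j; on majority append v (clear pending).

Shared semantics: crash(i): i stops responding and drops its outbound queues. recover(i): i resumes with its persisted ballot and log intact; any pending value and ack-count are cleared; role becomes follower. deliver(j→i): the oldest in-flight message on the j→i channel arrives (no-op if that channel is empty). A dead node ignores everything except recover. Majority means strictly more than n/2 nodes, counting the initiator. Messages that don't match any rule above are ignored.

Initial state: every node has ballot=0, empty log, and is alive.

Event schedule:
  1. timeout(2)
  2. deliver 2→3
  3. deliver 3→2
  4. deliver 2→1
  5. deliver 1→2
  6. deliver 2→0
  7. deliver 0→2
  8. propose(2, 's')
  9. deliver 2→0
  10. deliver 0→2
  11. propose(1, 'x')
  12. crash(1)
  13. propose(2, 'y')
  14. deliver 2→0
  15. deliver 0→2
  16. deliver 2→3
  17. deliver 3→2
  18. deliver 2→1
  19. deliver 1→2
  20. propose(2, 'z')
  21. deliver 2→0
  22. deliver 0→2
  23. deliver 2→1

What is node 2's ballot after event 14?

step 1 timeout(2): 2={cand,b=6,log=-}
step 2 deliver 2→3: 3={foll,b=6,log=-}
step 3 deliver 3→2: —
step 4 deliver 2→1: 1={foll,b=6,log=-}
step 5 deliver 1→2: 2={lead,b=6,log=-}
step 6 deliver 2→0: 0={foll,b=6,log=-}
step 7 deliver 0→2: —
step 8 propose(2,'s'): —
step 9 deliver 2→0: 0={foll,b=6,log=s}
step 10 deliver 0→2: —
step 11 propose(1,'x'): —
step 12 crash(1): 1={✗foll,b=6,log=-}
step 13 propose(2,'y'): —
step 14 deliver 2→0: 0={foll,b=6,log=s,y}

6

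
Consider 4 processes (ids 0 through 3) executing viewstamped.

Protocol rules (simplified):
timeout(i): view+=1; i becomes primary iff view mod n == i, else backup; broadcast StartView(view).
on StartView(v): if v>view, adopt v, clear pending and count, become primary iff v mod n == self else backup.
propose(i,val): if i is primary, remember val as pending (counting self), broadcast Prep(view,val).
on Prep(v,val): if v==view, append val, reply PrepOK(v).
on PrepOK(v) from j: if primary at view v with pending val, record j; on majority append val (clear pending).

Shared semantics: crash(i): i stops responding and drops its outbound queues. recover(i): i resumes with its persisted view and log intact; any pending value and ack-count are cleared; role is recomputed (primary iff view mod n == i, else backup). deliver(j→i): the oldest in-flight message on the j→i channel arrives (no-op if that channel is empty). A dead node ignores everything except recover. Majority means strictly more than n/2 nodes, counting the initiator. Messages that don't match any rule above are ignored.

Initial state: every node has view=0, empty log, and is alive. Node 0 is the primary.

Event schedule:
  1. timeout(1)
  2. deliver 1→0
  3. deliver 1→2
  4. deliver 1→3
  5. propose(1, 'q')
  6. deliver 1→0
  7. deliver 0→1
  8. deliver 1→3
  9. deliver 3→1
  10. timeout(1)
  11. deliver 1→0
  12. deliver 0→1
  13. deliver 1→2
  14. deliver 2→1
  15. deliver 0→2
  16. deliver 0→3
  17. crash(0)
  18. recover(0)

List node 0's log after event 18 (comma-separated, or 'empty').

q

[1] timeout(1) → N1(prim v1 [-])
[2] deliver 1→0 → N0(back v1 [-])
[3] deliver 1→2 → N2(back v1 [-])
[4] deliver 1→3 → N3(back v1 [-])
[5] propose(1,'q') → ∅
[6] deliver 1→0 → N0(back v1 [q])
[7] deliver 0→1 → ∅
[8] deliver 1→3 → N3(back v1 [q])
[9] deliver 3→1 → N1(prim v1 [q])
[10] timeout(1) → N1(back v2 [q])
[11] deliver 1→0 → N0(back v2 [q])
[12] deliver 0→1 → ∅
[13] deliver 1→2 → N2(back v1 [q])
[14] deliver 2→1 → ∅
[15] deliver 0→2 → ∅
[16] deliver 0→3 → ∅
[17] crash(0) → N0(✗back v2 [q])
[18] recover(0) → N0(back v2 [q])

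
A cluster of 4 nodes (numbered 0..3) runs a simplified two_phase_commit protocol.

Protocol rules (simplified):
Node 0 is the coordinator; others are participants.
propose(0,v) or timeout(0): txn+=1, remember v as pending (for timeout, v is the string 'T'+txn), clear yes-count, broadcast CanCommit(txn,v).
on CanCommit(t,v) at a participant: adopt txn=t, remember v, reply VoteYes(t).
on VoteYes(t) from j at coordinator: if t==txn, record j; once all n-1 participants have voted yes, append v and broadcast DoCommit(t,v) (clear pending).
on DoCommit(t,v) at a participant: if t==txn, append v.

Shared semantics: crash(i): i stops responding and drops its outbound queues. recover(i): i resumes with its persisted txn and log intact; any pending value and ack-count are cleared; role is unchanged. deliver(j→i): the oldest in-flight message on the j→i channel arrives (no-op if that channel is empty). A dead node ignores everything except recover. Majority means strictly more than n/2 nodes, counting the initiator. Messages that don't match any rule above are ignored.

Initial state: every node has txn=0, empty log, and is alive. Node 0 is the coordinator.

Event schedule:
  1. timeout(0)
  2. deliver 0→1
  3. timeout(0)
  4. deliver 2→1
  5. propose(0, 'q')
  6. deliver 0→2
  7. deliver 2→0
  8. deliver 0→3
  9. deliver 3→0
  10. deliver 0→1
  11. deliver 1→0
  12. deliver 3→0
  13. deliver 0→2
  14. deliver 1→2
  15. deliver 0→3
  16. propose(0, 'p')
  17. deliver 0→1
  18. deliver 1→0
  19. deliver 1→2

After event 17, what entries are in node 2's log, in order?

empty

e1 timeout(0): 0[coor,t=1,-]
e2 deliver 0→1: 1[part,t=1,-]
e3 timeout(0): 0[coor,t=2,-]
e4 deliver 2→1: ·
e5 propose(0,'q'): 0[coor,t=3,-]
e6 deliver 0→2: 2[part,t=1,-]
e7 deliver 2→0: ·
e8 deliver 0→3: 3[part,t=1,-]
e9 deliver 3→0: ·
e10 deliver 0→1: 1[part,t=2,-]
e11 deliver 1→0: ·
e12 deliver 3→0: ·
e13 deliver 0→2: 2[part,t=2,-]
e14 deliver 1→2: ·
e15 deliver 0→3: 3[part,t=2,-]
e16 propose(0,'p'): 0[coor,t=4,-]
e17 deliver 0→1: 1[part,t=3,-]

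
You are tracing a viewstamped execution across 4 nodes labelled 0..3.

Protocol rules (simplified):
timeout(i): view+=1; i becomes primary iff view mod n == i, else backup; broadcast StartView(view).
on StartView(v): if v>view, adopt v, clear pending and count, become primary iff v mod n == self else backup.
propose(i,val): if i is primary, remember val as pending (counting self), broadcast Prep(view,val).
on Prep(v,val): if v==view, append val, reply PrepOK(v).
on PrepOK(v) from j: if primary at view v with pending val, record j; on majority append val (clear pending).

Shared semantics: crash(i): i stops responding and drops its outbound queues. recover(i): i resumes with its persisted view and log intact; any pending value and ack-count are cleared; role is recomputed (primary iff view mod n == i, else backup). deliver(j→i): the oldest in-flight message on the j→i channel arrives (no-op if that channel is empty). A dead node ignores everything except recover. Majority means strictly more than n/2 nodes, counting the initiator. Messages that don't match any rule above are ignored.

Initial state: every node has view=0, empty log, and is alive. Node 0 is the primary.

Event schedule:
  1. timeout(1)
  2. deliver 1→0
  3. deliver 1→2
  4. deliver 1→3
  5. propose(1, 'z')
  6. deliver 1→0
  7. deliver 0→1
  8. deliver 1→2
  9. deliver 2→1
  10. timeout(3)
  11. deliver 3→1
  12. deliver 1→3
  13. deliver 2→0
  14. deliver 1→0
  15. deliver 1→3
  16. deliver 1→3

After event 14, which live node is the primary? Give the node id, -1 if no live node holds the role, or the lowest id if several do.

1. timeout(1):  <1:prim v1 ->
2. deliver 1→0:  <0:back v1 ->
3. deliver 1→2:  <2:back v1 ->
4. deliver 1→3:  <3:back v1 ->
5. propose(1,'z'):  nop
6. deliver 1→0:  <0:back v1 z>
7. deliver 0→1:  nop
8. deliver 1→2:  <2:back v1 z>
9. deliver 2→1:  <1:prim v1 z>
10. timeout(3):  <3:back v2 ->
11. deliver 3→1:  <1:back v2 z>
12. deliver 1→3:  nop
13. deliver 2→0:  nop
14. deliver 1→0:  nop

-1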